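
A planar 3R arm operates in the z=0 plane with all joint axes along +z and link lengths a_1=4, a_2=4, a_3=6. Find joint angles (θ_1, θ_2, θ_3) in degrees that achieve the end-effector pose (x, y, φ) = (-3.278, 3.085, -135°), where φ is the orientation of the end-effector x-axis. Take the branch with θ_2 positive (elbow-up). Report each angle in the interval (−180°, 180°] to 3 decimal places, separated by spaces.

59.997 45.007 119.996

wrist centre = target − a_3·(cos φ, sin φ) = (0.9646, 7.3276)
cos θ_2 = (54.6248−4²−4²)/(2·4·4) = 0.7070; θ_2 = 45.0065° (elbow-up)
β = atan2(7.3276,0.9646) = 82.5005°; ψ = atan2(2.8287,6.8281) = 22.5033°
θ_1 = β − ψ = 59.9972°
θ_3 = φ − θ_1 − θ_2 = 119.9963° (wrapped to (-180°,180°])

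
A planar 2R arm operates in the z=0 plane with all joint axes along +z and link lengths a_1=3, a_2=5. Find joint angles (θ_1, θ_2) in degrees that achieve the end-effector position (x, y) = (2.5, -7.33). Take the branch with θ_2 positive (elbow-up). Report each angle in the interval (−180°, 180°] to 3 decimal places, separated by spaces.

-90.004 30.007

cos θ_2 = (59.9789−3²−5²)/(2·3·5) = 0.8660; θ_2 = 30.0071° (elbow-up)
β = atan2(-7.3300,2.5000) = -71.1673°; ψ = atan2(2.5005,7.3298) = 18.8369°
θ_1 = β − ψ = -90.0042°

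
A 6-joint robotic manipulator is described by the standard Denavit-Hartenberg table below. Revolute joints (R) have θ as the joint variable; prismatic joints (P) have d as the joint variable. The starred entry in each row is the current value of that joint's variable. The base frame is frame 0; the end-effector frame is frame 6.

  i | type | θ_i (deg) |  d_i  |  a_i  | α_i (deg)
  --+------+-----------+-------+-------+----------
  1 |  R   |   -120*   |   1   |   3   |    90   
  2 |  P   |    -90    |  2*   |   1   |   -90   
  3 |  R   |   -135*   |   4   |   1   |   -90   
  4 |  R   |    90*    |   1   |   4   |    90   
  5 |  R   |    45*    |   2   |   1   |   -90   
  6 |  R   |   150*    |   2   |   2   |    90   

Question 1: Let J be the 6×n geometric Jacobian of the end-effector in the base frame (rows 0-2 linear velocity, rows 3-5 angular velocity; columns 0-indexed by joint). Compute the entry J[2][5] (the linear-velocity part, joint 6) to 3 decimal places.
axis z_5 = (-0.7866,-0.3624,-0.5000); lever o_n−o_5 = (-0.8231,-2.5720,-0.8411)
cross product → J_v[:, 5] = (-0.9812,-0.2500,1.7247)
J_ω[:, 5] = z_5
entry J[2][5] = 1.7247

1.725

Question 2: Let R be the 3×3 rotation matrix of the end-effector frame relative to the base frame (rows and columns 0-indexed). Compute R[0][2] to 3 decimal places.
0.491

End-effector z-axis (col 2 of R) = (0.4906,0.1250,-0.8624)
R[0][2] = 0.4906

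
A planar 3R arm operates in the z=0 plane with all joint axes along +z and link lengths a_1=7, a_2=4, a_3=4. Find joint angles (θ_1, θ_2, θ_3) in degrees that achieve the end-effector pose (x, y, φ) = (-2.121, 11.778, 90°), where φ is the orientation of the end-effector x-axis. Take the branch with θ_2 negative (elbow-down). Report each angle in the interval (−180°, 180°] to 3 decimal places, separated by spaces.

wrist centre = target − a_3·(cos φ, sin φ) = (-2.1210, 7.7780)
cos θ_2 = (64.9959−7²−4²)/(2·7·4) = -0.0001; θ_2 = -90.0042° (elbow-down)
β = atan2(7.7780,-2.1210) = 105.2532°; ψ = atan2(-4.0000,6.9997) = -29.7459°
θ_1 = β − ψ = 134.9992°
θ_3 = φ − θ_1 − θ_2 = 45.0050° (wrapped to (-180°,180°])

134.999 -90.004 45.005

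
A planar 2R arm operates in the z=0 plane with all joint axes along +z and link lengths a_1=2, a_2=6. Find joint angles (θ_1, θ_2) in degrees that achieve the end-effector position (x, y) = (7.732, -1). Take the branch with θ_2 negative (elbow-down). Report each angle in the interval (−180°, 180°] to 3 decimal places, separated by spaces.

cos θ_2 = (60.7838−2²−6²)/(2·2·6) = 0.8660; θ_2 = -30.0038° (elbow-down)
β = atan2(-1.0000,7.7320) = -7.3693°; ψ = atan2(-3.0003,7.1960) = -22.6336°
θ_1 = β − ψ = 15.2643°

15.264 -30.004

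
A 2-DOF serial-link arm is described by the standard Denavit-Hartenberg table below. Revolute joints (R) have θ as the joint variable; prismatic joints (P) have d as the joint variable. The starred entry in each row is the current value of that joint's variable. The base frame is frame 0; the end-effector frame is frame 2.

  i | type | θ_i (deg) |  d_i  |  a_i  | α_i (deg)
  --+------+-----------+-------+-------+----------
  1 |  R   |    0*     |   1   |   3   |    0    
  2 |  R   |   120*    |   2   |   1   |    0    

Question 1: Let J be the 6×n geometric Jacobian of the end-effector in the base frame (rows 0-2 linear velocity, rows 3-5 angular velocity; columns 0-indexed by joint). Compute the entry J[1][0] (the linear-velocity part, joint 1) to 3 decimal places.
axis z_0 = ẑ; lever o_n−o_0 = (2.5000,0.8660,3.0000)
cross product → J_v[:, 0] = (-0.8660,2.5000,0.0000)
J_ω[:, 0] = z_0
entry J[1][0] = 2.5000

2.500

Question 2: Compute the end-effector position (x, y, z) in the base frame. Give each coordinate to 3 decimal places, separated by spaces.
2.500 0.866 3.000

after link 1: o_1 = (3.0000, 0.0000, 1.0000)
after link 2: o_2 = (2.5000, 0.8660, 3.0000)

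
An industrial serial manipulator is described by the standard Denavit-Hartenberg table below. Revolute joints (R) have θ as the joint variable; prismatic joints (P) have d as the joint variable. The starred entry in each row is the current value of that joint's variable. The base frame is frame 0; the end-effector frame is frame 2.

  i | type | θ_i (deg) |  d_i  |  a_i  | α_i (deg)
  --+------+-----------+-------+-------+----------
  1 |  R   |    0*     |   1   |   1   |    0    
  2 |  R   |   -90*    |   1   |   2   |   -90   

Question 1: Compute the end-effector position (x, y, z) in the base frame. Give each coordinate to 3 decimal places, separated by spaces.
1.000 -2.000 2.000

after link 1: o_1 = (1.0000, 0.0000, 1.0000)
after link 2: o_2 = (1.0000, -2.0000, 2.0000)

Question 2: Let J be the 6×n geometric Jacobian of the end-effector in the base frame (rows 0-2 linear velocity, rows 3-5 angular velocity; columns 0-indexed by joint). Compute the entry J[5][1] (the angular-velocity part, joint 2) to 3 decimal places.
1.000

axis z_1 = (0.0000,0.0000,1.0000); lever o_n−o_1 = (0.0000,-2.0000,1.0000)
cross product → J_v[:, 1] = (2.0000,0.0000,-0.0000)
J_ω[:, 1] = z_1
entry J[5][1] = 1.0000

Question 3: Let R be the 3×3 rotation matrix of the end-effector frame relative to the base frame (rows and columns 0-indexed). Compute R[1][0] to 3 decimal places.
End-effector x-axis (col 0 of R) = (0.0000,-1.0000,0.0000)
R[1][0] = -1.0000

-1.000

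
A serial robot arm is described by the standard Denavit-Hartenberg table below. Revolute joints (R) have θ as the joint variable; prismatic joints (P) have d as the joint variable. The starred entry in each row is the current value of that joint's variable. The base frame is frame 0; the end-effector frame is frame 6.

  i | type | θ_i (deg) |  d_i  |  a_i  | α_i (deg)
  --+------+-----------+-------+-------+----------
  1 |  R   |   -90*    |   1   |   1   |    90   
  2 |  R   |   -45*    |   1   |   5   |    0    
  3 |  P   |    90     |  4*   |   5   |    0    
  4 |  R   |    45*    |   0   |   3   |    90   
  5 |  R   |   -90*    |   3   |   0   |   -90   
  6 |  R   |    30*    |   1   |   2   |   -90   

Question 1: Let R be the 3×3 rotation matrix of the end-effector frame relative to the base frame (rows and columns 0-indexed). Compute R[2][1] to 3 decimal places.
-1.000

End-effector y-axis (col 1 of R) = (-0.0000,0.0000,-1.0000)
R[2][1] = -1.0000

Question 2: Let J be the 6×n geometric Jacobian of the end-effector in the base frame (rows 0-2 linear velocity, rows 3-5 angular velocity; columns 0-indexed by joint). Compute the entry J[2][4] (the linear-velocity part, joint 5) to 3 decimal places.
axis z_4 = (-0.0000,-1.0000,0.0000); lever o_n−o_4 = (1.7321,-2.0000,1.0000)
cross product → J_v[:, 4] = (-1.0000,0.0000,1.7321)
J_ω[:, 4] = z_4
entry J[2][4] = 1.7321

1.732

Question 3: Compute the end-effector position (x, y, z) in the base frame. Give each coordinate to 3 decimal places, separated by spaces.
after link 1: o_1 = (0.0000, -1.0000, 1.0000)
after link 2: o_2 = (-1.0000, -4.5355, -2.5355)
after link 3: o_3 = (-5.0000, -8.0711, 1.0000)
after link 4: o_4 = (-5.0000, -8.0711, 4.0000)
after link 5: o_5 = (-5.0000, -11.0711, 4.0000)
after link 6: o_6 = (-3.2679, -10.0711, 5.0000)

-3.268 -10.071 5.000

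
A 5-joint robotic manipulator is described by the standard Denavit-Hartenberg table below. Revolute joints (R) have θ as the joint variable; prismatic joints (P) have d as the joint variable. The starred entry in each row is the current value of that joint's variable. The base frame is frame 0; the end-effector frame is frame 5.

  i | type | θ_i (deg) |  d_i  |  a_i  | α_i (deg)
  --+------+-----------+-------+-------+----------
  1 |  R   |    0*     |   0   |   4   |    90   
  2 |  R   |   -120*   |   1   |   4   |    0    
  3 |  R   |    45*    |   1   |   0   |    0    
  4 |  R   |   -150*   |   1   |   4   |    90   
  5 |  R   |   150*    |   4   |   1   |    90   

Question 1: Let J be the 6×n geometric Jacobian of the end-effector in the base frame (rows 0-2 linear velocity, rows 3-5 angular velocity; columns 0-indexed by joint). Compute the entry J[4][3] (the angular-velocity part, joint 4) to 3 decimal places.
axis z_3 = (0.0000,-1.0000,0.0000); lever o_n−o_3 = (0.6124,-1.5000,5.0445)
cross product → J_v[:, 3] = (-5.0445,0.0000,0.6124)
J_ω[:, 3] = z_3
entry J[4][3] = -1.0000

-1.000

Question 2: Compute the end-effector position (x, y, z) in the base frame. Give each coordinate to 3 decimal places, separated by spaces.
after link 1: o_1 = (4.0000, 0.0000, 0.0000)
after link 2: o_2 = (2.0000, -1.0000, -3.4641)
after link 3: o_3 = (2.0000, -2.0000, -3.4641)
after link 4: o_4 = (-0.8284, -3.0000, -0.6357)
after link 5: o_5 = (2.6124, -3.5000, 1.5804)

2.612 -3.500 1.580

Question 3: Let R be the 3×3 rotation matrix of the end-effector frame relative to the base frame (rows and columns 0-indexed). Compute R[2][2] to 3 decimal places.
End-effector z-axis (col 2 of R) = (-0.3536,-0.8660,0.3536)
R[2][2] = 0.3536

0.354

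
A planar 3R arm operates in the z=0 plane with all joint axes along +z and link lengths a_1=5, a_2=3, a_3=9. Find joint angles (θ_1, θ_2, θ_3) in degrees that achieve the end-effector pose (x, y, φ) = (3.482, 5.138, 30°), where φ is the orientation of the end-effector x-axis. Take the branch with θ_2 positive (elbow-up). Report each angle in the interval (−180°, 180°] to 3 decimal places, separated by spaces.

134.998 119.995 135.008

wrist centre = target − a_3·(cos φ, sin φ) = (-4.3122, 0.6380)
cos θ_2 = (19.0024−5²−3²)/(2·5·3) = -0.4999; θ_2 = 119.9948° (elbow-up)
β = atan2(0.6380,-4.3122) = 171.5841°; ψ = atan2(2.5982,3.5002) = 36.5864°
θ_1 = β − ψ = 134.9977°
θ_3 = φ − θ_1 − θ_2 = 135.0075° (wrapped to (-180°,180°])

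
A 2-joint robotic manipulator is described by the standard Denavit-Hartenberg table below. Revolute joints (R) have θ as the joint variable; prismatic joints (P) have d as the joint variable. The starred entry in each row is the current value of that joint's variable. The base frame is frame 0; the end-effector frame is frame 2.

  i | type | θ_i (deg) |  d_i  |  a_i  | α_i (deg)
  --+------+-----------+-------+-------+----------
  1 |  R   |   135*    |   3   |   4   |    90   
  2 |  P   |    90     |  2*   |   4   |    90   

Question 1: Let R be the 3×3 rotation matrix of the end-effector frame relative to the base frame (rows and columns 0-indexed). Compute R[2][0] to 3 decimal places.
1.000

End-effector x-axis (col 0 of R) = (-0.0000,0.0000,1.0000)
R[2][0] = 1.0000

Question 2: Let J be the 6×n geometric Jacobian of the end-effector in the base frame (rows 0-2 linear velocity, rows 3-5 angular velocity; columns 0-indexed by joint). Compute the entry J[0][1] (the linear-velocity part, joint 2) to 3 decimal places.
prismatic axis z_1 = (0.7071,0.7071,0.0000)
J_v[:, 1] = z_1; J_ω[:, 1] = (0,0,0)
entry J[0][1] = 0.7071

0.707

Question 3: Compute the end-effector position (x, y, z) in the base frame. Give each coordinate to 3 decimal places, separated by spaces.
after link 1: o_1 = (-2.8284, 2.8284, 3.0000)
after link 2: o_2 = (-1.4142, 4.2426, 7.0000)

-1.414 4.243 7.000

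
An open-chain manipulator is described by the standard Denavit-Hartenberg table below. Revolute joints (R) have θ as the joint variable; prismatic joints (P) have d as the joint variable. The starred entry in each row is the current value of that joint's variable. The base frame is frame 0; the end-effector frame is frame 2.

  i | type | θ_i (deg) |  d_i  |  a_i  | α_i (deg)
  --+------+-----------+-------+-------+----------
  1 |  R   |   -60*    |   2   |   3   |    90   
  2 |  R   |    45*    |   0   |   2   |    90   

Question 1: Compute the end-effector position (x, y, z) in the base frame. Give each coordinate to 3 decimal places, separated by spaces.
after link 1: o_1 = (1.5000, -2.5981, 2.0000)
after link 2: o_2 = (2.2071, -3.8228, 3.4142)

2.207 -3.823 3.414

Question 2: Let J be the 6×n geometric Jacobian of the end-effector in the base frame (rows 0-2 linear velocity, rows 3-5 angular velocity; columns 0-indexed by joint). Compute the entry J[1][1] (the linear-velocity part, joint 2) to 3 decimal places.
axis z_1 = (-0.8660,-0.5000,0.0000); lever o_n−o_1 = (0.7071,-1.2247,1.4142)
cross product → J_v[:, 1] = (-0.7071,1.2247,1.4142)
J_ω[:, 1] = z_1
entry J[1][1] = 1.2247

1.225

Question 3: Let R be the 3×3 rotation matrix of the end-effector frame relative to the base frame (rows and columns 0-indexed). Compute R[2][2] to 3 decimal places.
-0.707

End-effector z-axis (col 2 of R) = (0.3536,-0.6124,-0.7071)
R[2][2] = -0.7071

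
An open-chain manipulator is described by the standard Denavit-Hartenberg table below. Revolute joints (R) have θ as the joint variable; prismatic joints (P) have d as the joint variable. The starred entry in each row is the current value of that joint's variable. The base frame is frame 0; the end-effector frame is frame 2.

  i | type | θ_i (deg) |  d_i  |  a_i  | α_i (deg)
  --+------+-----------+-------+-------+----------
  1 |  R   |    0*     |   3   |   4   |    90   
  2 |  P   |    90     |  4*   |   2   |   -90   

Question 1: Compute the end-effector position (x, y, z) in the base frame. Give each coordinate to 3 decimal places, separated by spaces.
after link 1: o_1 = (4.0000, 0.0000, 3.0000)
after link 2: o_2 = (4.0000, -4.0000, 5.0000)

4.000 -4.000 5.000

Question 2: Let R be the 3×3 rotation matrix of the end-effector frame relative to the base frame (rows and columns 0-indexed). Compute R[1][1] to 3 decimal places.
1.000

End-effector y-axis (col 1 of R) = (-0.0000,1.0000,-0.0000)
R[1][1] = 1.0000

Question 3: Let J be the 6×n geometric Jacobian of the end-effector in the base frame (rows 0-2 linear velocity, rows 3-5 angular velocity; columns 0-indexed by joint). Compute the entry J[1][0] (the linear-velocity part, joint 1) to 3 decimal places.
4.000

axis z_0 = ẑ; lever o_n−o_0 = (4.0000,-4.0000,5.0000)
cross product → J_v[:, 0] = (4.0000,4.0000,-0.0000)
J_ω[:, 0] = z_0
entry J[1][0] = 4.0000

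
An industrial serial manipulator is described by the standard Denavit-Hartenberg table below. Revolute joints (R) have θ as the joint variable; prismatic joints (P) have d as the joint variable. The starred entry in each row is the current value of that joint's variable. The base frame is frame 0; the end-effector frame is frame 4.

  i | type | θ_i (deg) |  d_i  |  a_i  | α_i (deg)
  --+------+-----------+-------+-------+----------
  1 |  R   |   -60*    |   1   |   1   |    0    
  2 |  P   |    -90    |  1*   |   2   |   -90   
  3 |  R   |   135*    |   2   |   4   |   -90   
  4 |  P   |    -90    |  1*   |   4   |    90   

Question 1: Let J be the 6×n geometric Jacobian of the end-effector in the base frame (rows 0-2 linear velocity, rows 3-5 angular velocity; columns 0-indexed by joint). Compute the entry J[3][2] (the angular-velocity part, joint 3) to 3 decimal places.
0.500

axis z_2 = (0.5000,-0.8660,0.0000); lever o_n−o_2 = (6.0619,-3.4284,-2.1213)
cross product → J_v[:, 2] = (1.8371,1.0607,3.5355)
J_ω[:, 2] = z_2
entry J[3][2] = 0.5000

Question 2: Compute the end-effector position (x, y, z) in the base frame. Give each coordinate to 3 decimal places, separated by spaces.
4.830 -5.294 -0.121

after link 1: o_1 = (0.5000, -0.8660, 1.0000)
after link 2: o_2 = (-1.2321, -1.8660, 2.0000)
after link 3: o_3 = (2.2174, -2.1839, -0.8284)
after link 4: o_4 = (4.8298, -5.2944, -0.1213)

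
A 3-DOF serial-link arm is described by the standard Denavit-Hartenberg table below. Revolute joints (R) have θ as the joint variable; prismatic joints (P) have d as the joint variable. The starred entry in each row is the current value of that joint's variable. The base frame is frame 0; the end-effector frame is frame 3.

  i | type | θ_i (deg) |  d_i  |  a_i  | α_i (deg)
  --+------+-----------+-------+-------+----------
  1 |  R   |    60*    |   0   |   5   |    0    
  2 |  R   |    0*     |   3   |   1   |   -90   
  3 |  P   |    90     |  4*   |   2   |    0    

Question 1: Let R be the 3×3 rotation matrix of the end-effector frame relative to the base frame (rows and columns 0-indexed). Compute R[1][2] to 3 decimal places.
0.500

End-effector z-axis (col 2 of R) = (-0.8660,0.5000,0.0000)
R[1][2] = 0.5000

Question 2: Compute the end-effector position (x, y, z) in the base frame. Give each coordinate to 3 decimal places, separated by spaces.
after link 1: o_1 = (2.5000, 4.3301, 0.0000)
after link 2: o_2 = (3.0000, 5.1962, 3.0000)
after link 3: o_3 = (-0.4641, 7.1962, 1.0000)

-0.464 7.196 1.000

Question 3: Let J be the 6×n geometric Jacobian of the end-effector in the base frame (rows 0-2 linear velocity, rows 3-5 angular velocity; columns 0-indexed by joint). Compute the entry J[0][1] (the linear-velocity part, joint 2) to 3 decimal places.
-2.866

axis z_1 = (0.0000,0.0000,1.0000); lever o_n−o_1 = (-2.9641,2.8660,1.0000)
cross product → J_v[:, 1] = (-2.8660,-2.9641,0.0000)
J_ω[:, 1] = z_1
entry J[0][1] = -2.8660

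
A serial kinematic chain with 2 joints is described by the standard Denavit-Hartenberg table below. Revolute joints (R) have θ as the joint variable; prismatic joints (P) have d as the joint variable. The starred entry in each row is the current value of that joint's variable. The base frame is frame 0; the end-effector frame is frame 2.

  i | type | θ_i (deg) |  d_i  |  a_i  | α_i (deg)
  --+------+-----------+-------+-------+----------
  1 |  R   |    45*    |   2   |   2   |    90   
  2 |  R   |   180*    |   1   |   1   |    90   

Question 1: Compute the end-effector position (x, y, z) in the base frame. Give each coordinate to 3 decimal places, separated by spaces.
1.414 -0.000 2.000

after link 1: o_1 = (1.4142, 1.4142, 2.0000)
after link 2: o_2 = (1.4142, -0.0000, 2.0000)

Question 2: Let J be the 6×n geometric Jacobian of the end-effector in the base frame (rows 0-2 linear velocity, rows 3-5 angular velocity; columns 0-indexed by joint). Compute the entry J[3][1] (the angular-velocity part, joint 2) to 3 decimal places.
axis z_1 = (0.7071,-0.7071,0.0000); lever o_n−o_1 = (-0.0000,-1.4142,0.0000)
cross product → J_v[:, 1] = (0.0000,-0.0000,-1.0000)
J_ω[:, 1] = z_1
entry J[3][1] = 0.7071

0.707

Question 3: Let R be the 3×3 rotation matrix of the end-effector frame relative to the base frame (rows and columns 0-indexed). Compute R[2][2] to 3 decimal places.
End-effector z-axis (col 2 of R) = (0.0000,0.0000,1.0000)
R[2][2] = 1.0000

1.000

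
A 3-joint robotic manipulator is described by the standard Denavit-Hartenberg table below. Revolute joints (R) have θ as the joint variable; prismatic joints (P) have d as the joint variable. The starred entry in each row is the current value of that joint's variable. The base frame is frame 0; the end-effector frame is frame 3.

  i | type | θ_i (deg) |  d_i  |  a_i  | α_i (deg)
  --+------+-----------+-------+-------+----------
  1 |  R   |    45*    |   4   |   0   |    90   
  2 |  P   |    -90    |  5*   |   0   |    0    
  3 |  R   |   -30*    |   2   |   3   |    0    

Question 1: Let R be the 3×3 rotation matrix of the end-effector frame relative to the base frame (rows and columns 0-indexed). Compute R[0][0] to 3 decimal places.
End-effector x-axis (col 0 of R) = (-0.3536,-0.3536,-0.8660)
R[0][0] = -0.3536

-0.354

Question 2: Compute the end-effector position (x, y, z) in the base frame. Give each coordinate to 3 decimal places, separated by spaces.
after link 1: o_1 = (0.0000, 0.0000, 4.0000)
after link 2: o_2 = (3.5355, -3.5355, 4.0000)
after link 3: o_3 = (3.8891, -6.0104, 1.4019)

3.889 -6.010 1.402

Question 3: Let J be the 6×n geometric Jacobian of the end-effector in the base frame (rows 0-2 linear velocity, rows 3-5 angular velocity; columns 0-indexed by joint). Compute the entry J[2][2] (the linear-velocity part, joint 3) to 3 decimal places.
axis z_2 = (0.7071,-0.7071,0.0000); lever o_n−o_2 = (0.3536,-2.4749,-2.5981)
cross product → J_v[:, 2] = (1.8371,1.8371,-1.5000)
J_ω[:, 2] = z_2
entry J[2][2] = -1.5000

-1.500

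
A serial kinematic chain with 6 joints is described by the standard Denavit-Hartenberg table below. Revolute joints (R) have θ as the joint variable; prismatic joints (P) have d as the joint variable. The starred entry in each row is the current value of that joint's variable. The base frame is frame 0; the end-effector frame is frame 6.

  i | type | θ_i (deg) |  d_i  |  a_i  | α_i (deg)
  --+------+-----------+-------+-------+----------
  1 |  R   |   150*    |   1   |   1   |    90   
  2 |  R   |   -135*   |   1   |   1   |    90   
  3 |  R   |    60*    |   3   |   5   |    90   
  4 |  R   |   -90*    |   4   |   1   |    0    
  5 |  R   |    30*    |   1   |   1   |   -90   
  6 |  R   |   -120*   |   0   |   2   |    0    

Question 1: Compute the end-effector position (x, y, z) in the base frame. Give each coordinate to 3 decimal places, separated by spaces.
7.054 -1.805 -4.183

after link 1: o_1 = (-0.8660, 0.5000, 1.0000)
after link 2: o_2 = (0.2463, 1.0125, 0.2929)
after link 3: o_3 = (5.7795, 2.8179, 0.6464)
after link 4: o_4 = (6.2884, 0.2147, -2.5101)
after link 5: o_5 = (6.4080, 0.0683, -3.9117)
after link 6: o_6 = (7.0543, -1.8048, -4.1832)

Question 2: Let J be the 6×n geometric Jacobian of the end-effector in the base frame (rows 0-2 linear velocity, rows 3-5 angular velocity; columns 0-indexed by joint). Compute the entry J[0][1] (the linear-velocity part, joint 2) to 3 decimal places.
axis z_1 = (0.5000,0.8660,0.0000); lever o_n−o_1 = (7.9203,-2.3048,-5.1832)
cross product → J_v[:, 1] = (-4.4888,2.5916,-8.0116)
J_ω[:, 1] = z_1
entry J[0][1] = -4.4888

-4.489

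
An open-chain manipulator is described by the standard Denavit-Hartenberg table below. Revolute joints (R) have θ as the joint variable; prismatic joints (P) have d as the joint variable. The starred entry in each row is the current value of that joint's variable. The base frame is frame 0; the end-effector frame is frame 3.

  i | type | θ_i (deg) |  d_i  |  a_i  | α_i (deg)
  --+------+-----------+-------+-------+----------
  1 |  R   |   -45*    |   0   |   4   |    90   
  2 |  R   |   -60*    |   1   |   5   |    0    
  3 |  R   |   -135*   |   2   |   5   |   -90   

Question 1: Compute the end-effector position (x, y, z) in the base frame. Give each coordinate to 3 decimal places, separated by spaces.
after link 1: o_1 = (2.8284, -2.8284, 0.0000)
after link 2: o_2 = (3.8891, -5.3033, -4.3301)
after link 3: o_3 = (-0.9402, -3.3025, -3.0360)

-0.940 -3.302 -3.036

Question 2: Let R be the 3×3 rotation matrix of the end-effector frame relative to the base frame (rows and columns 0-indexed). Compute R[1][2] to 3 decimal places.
0.183

End-effector z-axis (col 2 of R) = (-0.1830,0.1830,-0.9659)
R[1][2] = 0.1830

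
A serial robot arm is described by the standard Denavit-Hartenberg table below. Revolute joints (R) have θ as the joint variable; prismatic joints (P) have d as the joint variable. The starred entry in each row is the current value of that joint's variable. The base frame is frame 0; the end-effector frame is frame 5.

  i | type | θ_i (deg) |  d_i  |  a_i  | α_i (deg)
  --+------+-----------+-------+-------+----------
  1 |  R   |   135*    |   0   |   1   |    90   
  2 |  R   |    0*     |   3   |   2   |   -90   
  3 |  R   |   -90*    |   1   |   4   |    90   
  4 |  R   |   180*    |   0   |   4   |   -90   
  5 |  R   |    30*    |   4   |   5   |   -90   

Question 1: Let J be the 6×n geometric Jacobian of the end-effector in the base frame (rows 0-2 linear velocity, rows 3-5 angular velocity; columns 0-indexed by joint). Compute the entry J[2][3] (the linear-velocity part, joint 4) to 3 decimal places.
-8.330

axis z_3 = (0.7071,-0.7071,0.0000); lever o_n−o_3 = (-7.6581,-4.1225,-4.0000)
cross product → J_v[:, 3] = (2.8284,2.8284,-8.3301)
J_ω[:, 3] = z_3
entry J[2][3] = -8.3301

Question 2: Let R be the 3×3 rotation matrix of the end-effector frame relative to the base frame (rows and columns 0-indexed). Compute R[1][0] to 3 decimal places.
End-effector x-axis (col 0 of R) = (-0.9659,-0.2588,0.0000)
R[1][0] = -0.2588

-0.259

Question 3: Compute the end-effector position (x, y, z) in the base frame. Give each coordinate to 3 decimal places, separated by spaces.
after link 1: o_1 = (-0.7071, 0.7071, 0.0000)
after link 2: o_2 = (0.0000, 4.2426, 0.0000)
after link 3: o_3 = (2.8284, 7.0711, 1.0000)
after link 4: o_4 = (0.0000, 4.2426, 1.0000)
after link 5: o_5 = (-4.8296, 2.9485, -3.0000)

-4.830 2.949 -3.000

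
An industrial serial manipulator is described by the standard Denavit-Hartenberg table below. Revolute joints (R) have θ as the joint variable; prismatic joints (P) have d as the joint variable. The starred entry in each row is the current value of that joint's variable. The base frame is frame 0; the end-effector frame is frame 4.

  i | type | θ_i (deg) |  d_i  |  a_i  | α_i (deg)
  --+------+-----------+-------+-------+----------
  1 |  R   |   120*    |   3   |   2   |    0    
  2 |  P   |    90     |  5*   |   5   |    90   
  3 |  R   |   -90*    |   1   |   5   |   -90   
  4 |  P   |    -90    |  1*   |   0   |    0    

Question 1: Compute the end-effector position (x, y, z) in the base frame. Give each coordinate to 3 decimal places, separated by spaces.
after link 1: o_1 = (-1.0000, 1.7321, 3.0000)
after link 2: o_2 = (-5.3301, -0.7679, 8.0000)
after link 3: o_3 = (-5.8301, 0.0981, 3.0000)
after link 4: o_4 = (-6.6962, -0.4019, 3.0000)

-6.696 -0.402 3.000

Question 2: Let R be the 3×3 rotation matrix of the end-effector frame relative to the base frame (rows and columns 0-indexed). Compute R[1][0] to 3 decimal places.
End-effector x-axis (col 0 of R) = (-0.5000,0.8660,0.0000)
R[1][0] = 0.8660

0.866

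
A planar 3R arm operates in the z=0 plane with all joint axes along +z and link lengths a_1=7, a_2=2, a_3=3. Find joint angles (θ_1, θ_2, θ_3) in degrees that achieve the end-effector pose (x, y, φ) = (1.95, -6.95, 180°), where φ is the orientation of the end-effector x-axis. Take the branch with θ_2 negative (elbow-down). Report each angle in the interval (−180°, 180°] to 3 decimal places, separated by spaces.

wrist centre = target − a_3·(cos φ, sin φ) = (4.9500, -6.9500)
cos θ_2 = (72.8050−7²−2²)/(2·7·2) = 0.7073; θ_2 = -44.9826° (elbow-down)
β = atan2(-6.9500,4.9500) = -54.5404°; ψ = atan2(-1.4138,8.4146) = -9.5375°
θ_1 = β − ψ = -45.0029°
θ_3 = φ − θ_1 − θ_2 = -90.0145° (wrapped to (-180°,180°])

-45.003 -44.983 -90.014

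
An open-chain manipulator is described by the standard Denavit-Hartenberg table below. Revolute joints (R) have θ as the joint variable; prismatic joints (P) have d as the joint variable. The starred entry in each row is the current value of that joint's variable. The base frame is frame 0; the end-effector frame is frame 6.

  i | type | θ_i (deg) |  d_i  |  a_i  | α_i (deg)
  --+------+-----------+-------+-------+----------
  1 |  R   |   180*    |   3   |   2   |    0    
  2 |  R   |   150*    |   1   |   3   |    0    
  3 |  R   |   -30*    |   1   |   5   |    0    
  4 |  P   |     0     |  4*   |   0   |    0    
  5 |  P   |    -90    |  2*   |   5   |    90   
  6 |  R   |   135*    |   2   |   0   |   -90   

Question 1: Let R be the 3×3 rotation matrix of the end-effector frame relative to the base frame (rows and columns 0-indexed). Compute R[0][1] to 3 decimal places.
End-effector y-axis (col 1 of R) = (0.5000,-0.8660,-0.0000)
R[0][1] = 0.5000

0.500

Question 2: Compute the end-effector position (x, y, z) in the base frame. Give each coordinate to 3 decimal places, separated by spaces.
-2.232 -6.598 11.000

after link 1: o_1 = (-2.0000, 0.0000, 3.0000)
after link 2: o_2 = (0.5981, -1.5000, 4.0000)
after link 3: o_3 = (3.0981, -5.8301, 5.0000)
after link 4: o_4 = (3.0981, -5.8301, 9.0000)
after link 5: o_5 = (-1.2321, -8.3301, 11.0000)
after link 6: o_6 = (-2.2321, -6.5981, 11.0000)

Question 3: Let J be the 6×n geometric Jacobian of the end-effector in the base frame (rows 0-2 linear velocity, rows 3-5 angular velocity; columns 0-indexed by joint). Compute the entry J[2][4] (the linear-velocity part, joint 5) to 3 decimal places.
1.000

prismatic axis z_4 = (0.0000,0.0000,1.0000)
J_v[:, 4] = z_4; J_ω[:, 4] = (0,0,0)
entry J[2][4] = 1.0000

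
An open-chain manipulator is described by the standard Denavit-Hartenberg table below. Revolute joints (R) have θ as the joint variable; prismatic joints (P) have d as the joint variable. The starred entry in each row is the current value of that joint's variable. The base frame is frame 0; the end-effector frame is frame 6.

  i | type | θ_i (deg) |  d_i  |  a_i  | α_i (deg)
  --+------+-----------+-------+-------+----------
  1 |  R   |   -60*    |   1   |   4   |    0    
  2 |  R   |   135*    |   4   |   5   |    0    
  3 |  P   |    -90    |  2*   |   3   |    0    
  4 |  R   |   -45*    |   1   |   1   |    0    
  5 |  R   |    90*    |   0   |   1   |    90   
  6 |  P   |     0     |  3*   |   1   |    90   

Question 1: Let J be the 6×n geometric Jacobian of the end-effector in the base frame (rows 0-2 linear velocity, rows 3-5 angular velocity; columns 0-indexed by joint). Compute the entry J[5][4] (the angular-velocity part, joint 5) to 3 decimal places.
1.000

axis z_4 = (0.0000,0.0000,1.0000); lever o_n−o_4 = (3.2321,-1.5981,0.0000)
cross product → J_v[:, 4] = (1.5981,3.2321,-0.0000)
J_ω[:, 4] = z_4
entry J[5][4] = 1.0000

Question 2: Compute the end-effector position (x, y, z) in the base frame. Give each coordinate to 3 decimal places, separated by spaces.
after link 1: o_1 = (2.0000, -3.4641, 1.0000)
after link 2: o_2 = (3.2941, 1.3655, 5.0000)
after link 3: o_3 = (6.1919, 0.5891, 7.0000)
after link 4: o_4 = (6.6919, -0.2770, 8.0000)
after link 5: o_5 = (7.5579, 0.2230, 8.0000)
after link 6: o_6 = (9.9239, -1.8750, 8.0000)

9.924 -1.875 8.000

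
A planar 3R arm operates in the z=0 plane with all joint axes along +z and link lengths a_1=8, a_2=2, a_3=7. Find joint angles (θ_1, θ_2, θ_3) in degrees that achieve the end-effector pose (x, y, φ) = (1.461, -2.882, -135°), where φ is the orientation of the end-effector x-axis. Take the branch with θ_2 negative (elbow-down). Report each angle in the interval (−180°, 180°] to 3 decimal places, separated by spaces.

wrist centre = target − a_3·(cos φ, sin φ) = (6.4107, 2.0677)
cos θ_2 = (45.3733−8²−2²)/(2·8·2) = -0.7071; θ_2 = -134.9983° (elbow-down)
β = atan2(2.0677,6.4107) = 17.8768°; ψ = atan2(-1.4143,6.5858) = -12.1198°
θ_1 = β − ψ = 29.9966°
θ_3 = φ − θ_1 − θ_2 = -29.9983° (wrapped to (-180°,180°])

29.997 -134.998 -29.998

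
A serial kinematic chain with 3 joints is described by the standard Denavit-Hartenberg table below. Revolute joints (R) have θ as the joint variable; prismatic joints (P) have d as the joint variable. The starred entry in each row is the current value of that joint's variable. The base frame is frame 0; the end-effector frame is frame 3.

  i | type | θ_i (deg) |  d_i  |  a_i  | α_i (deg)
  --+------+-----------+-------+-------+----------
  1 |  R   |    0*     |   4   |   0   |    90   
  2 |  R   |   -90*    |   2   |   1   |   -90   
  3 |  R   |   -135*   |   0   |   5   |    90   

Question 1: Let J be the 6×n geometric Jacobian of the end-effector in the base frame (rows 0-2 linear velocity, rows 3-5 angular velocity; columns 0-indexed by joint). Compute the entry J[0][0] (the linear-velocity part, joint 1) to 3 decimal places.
5.536

axis z_0 = ẑ; lever o_n−o_0 = (-0.0000,-5.5355,6.5355)
cross product → J_v[:, 0] = (5.5355,-0.0000,0.0000)
J_ω[:, 0] = z_0
entry J[0][0] = 5.5355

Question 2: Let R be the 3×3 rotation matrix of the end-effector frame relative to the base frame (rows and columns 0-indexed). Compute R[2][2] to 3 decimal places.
End-effector z-axis (col 2 of R) = (0.0000,0.7071,0.7071)
R[2][2] = 0.7071

0.707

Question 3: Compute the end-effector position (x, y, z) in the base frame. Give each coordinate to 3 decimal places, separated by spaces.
-0.000 -5.536 6.536

after link 1: o_1 = (0.0000, 0.0000, 4.0000)
after link 2: o_2 = (0.0000, -2.0000, 3.0000)
after link 3: o_3 = (-0.0000, -5.5355, 6.5355)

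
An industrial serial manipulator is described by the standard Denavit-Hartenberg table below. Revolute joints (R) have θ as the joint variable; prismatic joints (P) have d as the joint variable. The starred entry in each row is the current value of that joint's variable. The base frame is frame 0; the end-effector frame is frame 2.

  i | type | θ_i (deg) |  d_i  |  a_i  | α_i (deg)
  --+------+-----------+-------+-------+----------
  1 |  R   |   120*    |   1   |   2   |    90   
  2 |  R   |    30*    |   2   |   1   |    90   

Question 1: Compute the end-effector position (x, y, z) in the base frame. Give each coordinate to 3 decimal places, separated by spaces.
after link 1: o_1 = (-1.0000, 1.7321, 1.0000)
after link 2: o_2 = (0.2990, 3.4821, 1.5000)

0.299 3.482 1.500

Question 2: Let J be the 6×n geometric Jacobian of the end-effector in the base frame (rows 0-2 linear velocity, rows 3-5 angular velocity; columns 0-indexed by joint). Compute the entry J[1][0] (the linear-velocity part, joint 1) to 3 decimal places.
axis z_0 = ẑ; lever o_n−o_0 = (0.2990,3.4821,1.5000)
cross product → J_v[:, 0] = (-3.4821,0.2990,0.0000)
J_ω[:, 0] = z_0
entry J[1][0] = 0.2990

0.299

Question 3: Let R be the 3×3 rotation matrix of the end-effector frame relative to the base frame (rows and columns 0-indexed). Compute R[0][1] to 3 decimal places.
End-effector y-axis (col 1 of R) = (0.8660,0.5000,0.0000)
R[0][1] = 0.8660

0.866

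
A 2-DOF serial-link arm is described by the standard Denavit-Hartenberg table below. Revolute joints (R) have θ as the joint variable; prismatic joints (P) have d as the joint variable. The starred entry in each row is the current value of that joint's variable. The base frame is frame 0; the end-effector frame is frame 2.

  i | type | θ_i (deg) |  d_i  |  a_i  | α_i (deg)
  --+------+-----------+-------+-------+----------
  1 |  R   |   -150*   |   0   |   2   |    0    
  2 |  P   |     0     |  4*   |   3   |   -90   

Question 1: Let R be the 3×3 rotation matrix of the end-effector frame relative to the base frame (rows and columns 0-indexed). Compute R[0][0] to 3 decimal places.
End-effector x-axis (col 0 of R) = (-0.8660,-0.5000,0.0000)
R[0][0] = -0.8660

-0.866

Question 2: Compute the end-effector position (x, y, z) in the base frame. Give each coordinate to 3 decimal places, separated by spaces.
after link 1: o_1 = (-1.7321, -1.0000, 0.0000)
after link 2: o_2 = (-4.3301, -2.5000, 4.0000)

-4.330 -2.500 4.000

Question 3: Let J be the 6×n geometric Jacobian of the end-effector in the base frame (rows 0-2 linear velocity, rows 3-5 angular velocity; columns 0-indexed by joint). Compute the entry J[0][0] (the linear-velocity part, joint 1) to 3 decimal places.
axis z_0 = ẑ; lever o_n−o_0 = (-4.3301,-2.5000,4.0000)
cross product → J_v[:, 0] = (2.5000,-4.3301,0.0000)
J_ω[:, 0] = z_0
entry J[0][0] = 2.5000

2.500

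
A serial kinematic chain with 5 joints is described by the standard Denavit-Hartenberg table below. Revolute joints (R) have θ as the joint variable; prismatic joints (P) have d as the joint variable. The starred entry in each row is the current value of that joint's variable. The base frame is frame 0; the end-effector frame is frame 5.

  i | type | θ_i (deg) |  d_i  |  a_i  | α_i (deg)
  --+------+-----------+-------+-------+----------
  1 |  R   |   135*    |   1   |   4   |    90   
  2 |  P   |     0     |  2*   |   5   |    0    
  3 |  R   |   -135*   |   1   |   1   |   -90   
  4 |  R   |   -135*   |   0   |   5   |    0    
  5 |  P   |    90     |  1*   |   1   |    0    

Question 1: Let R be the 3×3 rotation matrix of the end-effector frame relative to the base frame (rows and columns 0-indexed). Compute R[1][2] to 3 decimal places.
End-effector z-axis (col 2 of R) = (-0.5000,0.5000,-0.7071)
R[1][2] = 0.5000

0.500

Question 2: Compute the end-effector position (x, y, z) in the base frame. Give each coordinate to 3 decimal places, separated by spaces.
-2.657 12.899 1.586

after link 1: o_1 = (-2.8284, 2.8284, 1.0000)
after link 2: o_2 = (-4.9497, 7.7782, 1.0000)
after link 3: o_3 = (-3.7426, 7.9853, 0.2929)
after link 4: o_4 = (-3.0104, 12.2530, 2.7929)
after link 5: o_5 = (-2.6569, 12.8995, 1.5858)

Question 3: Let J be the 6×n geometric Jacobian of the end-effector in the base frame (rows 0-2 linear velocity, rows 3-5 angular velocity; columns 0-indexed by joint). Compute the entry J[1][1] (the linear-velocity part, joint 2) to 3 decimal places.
prismatic axis z_1 = (0.7071,0.7071,0.0000)
J_v[:, 1] = z_1; J_ω[:, 1] = (0,0,0)
entry J[1][1] = 0.7071

0.707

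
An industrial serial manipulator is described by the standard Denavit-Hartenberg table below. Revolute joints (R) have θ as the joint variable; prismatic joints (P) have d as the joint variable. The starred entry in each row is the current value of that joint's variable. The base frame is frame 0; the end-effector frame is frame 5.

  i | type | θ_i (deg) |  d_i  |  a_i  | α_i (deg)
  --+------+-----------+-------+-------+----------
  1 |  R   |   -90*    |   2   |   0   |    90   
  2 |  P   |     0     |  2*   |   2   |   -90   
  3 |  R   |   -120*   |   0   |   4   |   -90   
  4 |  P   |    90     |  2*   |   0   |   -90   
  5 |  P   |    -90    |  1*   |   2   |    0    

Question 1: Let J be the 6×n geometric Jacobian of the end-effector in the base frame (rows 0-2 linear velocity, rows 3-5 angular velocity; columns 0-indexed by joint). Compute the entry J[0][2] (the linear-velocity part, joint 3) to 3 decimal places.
axis z_2 = (0.0000,0.0000,1.0000); lever o_n−o_2 = (-4.5981,-1.9641,0.0000)
cross product → J_v[:, 2] = (1.9641,-4.5981,0.0000)
J_ω[:, 2] = z_2
entry J[0][2] = 1.9641

1.964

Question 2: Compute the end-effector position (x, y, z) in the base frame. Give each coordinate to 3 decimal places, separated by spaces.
-6.598 -3.964 2.000

after link 1: o_1 = (0.0000, 0.0000, 2.0000)
after link 2: o_2 = (-2.0000, -2.0000, 2.0000)
after link 3: o_3 = (-5.4641, -0.0000, 2.0000)
after link 4: o_4 = (-6.4641, -1.7321, 2.0000)
after link 5: o_5 = (-6.5981, -3.9641, 2.0000)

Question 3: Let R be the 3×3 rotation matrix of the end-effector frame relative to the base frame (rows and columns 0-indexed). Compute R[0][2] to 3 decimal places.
End-effector z-axis (col 2 of R) = (0.8660,-0.5000,-0.0000)
R[0][2] = 0.8660

0.866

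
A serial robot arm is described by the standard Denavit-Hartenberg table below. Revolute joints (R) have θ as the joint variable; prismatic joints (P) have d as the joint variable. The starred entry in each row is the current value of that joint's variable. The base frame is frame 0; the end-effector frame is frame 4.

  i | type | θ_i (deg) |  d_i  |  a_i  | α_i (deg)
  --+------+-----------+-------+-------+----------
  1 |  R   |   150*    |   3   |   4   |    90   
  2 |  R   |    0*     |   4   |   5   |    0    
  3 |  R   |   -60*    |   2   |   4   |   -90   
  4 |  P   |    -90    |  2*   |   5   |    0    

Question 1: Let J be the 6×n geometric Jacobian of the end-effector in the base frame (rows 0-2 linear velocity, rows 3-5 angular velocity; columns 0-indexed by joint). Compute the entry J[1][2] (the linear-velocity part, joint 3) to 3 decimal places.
axis z_2 = (0.5000,0.8660,0.0000); lever o_n−o_2 = (0.2679,7.9282,-2.4641)
cross product → J_v[:, 2] = (-2.1340,1.2321,3.7321)
J_ω[:, 2] = z_2
entry J[1][2] = 1.2321

1.232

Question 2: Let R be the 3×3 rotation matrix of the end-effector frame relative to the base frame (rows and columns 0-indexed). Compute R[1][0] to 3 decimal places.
0.866

End-effector x-axis (col 0 of R) = (0.5000,0.8660,-0.0000)
R[1][0] = 0.8660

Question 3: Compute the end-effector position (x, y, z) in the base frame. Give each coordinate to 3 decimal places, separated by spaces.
after link 1: o_1 = (-3.4641, 2.0000, 3.0000)
after link 2: o_2 = (-5.7942, 7.9641, 3.0000)
after link 3: o_3 = (-6.5263, 10.6962, -0.4641)
after link 4: o_4 = (-5.5263, 15.8923, 0.5359)

-5.526 15.892 0.536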